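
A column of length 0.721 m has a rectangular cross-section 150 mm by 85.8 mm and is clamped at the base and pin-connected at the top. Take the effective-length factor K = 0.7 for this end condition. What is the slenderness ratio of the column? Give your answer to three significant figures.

Buckling occurs about the weak axis: I_min = h·b³/12 with b = 85.8 mm (the shorter side).
I_min = 150×85.8³/12 = 7.895×10^6 mm⁴
A = 1.287×10^4 mm²;  r_min = √(I/A) = √(7.895×10^6/1.287×10^4) = 24.77 mm
L_e = K·L = 0.7 × 0.721 m = 0.5047 m = 504.70 mm
λ = L_e / r_min = 504.70 / 24.77 = 20.4

λ ≈ 20.4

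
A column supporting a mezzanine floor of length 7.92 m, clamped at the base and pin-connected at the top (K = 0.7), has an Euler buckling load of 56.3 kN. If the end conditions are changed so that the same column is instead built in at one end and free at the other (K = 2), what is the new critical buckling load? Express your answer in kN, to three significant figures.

P_cr ∝ 1/K², so P_cr,new = P_cr,old × (K_old/K_new)² = 56.3 × (0.7/2)²
= 56.3 × 0.1225 = 6.90 kN

P_cr ≈ 6.90 kN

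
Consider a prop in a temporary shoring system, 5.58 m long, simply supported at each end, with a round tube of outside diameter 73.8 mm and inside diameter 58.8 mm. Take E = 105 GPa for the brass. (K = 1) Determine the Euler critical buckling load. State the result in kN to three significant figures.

P_cr ≈ 28.9 kN

d_o = 73.8 mm, d_i = 58.8 mm
I = π(d_o⁴ − d_i⁴)/64 = π(73.8⁴ − 58.80⁴)/64 = 8.693×10^5 mm⁴
I = 8.693×10^5 mm⁴ = 8.693×10^-7 m⁴
Effective length L_e = K·L = 1 × 5.58 = 5.580 m
P_cr = π²EI / L_e² = π² × 105×10⁹ × 8.693×10^-7 / 5.580² = 2.893×10^4 N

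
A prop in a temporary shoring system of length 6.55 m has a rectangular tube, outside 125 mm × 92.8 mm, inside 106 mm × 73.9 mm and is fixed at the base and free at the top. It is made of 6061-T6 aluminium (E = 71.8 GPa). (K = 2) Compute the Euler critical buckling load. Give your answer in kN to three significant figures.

Weak-axis I_min = (h_o·b_o³ − h_i·b_i³)/12 with b_o = 92.8, b_i = 73.90 mm (shorter outer/inner sides).
I_min = (125×92.8³ − 106.0×73.90³)/12 = 4.760×10^6 mm⁴
I = 4.760×10^6 mm⁴ = 4.760×10^-6 m⁴
Effective length L_e = K·L = 2 × 6.55 = 13.10 m
P_cr = π²EI / L_e² = π² × 71.8×10⁹ × 4.760×10^-6 / 13.10² = 1.965×10^4 N

P_cr ≈ 19.7 kN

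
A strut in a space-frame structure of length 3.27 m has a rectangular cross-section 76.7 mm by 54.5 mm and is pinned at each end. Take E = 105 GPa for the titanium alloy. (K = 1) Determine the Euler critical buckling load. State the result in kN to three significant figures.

Buckling occurs about the weak axis: I_min = h·b³/12 with b = 54.5 mm (the shorter side).
I_min = 76.7×54.5³/12 = 1.035×10^6 mm⁴
I = 1.035×10^6 mm⁴ = 1.035×10^-6 m⁴
Effective length L_e = K·L = 1 × 3.27 = 3.270 m
P_cr = π²EI / L_e² = π² × 105×10⁹ × 1.035×10^-6 / 3.270² = 1.003×10^5 N

P_cr ≈ 100 kN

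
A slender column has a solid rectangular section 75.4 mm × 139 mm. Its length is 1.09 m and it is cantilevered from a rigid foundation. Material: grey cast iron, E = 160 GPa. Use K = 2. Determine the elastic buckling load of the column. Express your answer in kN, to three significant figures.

P_cr ≈ 1650 kN

Buckling occurs about the weak axis: I_min = h·b³/12 with b = 75.4 mm (the shorter side).
I_min = 139×75.4³/12 = 4.965×10^6 mm⁴
I = 4.965×10^6 mm⁴ = 4.965×10^-6 m⁴
Effective length L_e = K·L = 2 × 1.09 = 2.180 m
P_cr = π²EI / L_e² = π² × 160×10⁹ × 4.965×10^-6 / 2.180² = 1.650×10^6 N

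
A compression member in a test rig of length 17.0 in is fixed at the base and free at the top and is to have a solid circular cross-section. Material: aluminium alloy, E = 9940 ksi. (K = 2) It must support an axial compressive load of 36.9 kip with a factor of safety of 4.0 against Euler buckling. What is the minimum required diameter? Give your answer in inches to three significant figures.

Required P_cr = n·P = 4.0 × 36.9 = 147.6 kip
L_e = K·L = 2 × 17.0 = 34.00 in
Required I = P_cr·L_e²/(π²E) = 1.476×10^5 × 34.00² / (π² × 9.94×10^6) = 1.739 in⁴
Solid circle: I = πd⁴/64  ⇒  d = (64I/π)^(1/4) = (64×1.739/π)^(1/4) = 2.44 in

d ≈ 2.44 in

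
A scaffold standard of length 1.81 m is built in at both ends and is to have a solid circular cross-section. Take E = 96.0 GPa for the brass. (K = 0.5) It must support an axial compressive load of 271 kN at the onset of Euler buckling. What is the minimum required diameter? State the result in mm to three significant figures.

L_e = K·L = 0.5 × 1.81 = 0.9050 m
Required I = P_cr·L_e²/(π²E) = 2.710×10^5 × 0.9050² / (π² × 9.60×10^10) = 2.343×10^-7 m⁴
I_req = 2.343×10^5 mm⁴
Solid circle: I = πd⁴/64  ⇒  d = (64I/π)^(1/4) = (64×2.343×10^5/π)^(1/4) = 46.7 mm

d ≈ 46.7 mm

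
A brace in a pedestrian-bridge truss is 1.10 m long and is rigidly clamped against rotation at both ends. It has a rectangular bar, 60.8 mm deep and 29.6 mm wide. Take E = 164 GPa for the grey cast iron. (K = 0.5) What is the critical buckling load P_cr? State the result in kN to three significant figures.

P_cr ≈ 703 kN

Buckling occurs about the weak axis: I_min = h·b³/12 with b = 29.6 mm (the shorter side).
I_min = 60.8×29.6³/12 = 1.314×10^5 mm⁴
I = 1.314×10^5 mm⁴ = 1.314×10^-7 m⁴
Effective length L_e = K·L = 0.5 × 1.10 = 0.5500 m
P_cr = π²EI / L_e² = π² × 164×10⁹ × 1.314×10^-7 / 0.5500² = 7.031×10^5 N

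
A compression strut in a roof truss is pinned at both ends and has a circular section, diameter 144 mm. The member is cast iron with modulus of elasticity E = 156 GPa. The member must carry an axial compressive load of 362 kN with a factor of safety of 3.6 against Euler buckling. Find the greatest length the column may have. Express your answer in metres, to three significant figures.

I = πd⁴/64 = π×144⁴/64 = 2.111×10^7 mm⁴
I = 2.111×10^-5 m⁴
Required critical load P_cr = n·P = 3.6 × 362 = 1303 kN = 1.303×10^6 N
From P_cr = π²EI/(K·L)²:  L = (1/K)·√(π²EI/P_cr) = (1/1)·√(π²×1.56×10^11×2.111×10^-5/1.303×10^6)
L = 4.99 m

L_max ≈ 4.99 m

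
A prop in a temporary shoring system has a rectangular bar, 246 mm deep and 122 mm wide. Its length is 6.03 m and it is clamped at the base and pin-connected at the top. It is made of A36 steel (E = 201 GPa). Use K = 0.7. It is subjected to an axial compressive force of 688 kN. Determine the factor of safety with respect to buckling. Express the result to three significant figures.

Buckling occurs about the weak axis: I_min = h·b³/12 with b = 122 mm (the shorter side).
I_min = 246×122³/12 = 3.722×10^7 mm⁴
I = 3.722×10^7 mm⁴ = 3.722×10^-5 m⁴
Effective length L_e = K·L = 0.7 × 6.03 = 4.221 m
P_cr = π²EI / L_e² = π² × 201×10⁹ × 3.722×10^-5 / 4.221² = 4.145×10^6 N
Factor of safety n = P_cr / P = 4144.8 / 688 = 6.02

n ≈ 6.02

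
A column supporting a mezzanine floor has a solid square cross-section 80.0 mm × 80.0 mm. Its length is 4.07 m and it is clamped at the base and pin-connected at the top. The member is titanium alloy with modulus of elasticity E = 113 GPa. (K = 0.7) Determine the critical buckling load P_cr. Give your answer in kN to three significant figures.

I = a⁴/12 = 80.0⁴/12 = 3.413×10^6 mm⁴
I = 3.413×10^6 mm⁴ = 3.413×10^-6 m⁴
Effective length L_e = K·L = 0.7 × 4.07 = 2.849 m
P_cr = π²EI / L_e² = π² × 113×10⁹ × 3.413×10^-6 / 2.849² = 4.690×10^5 N

P_cr ≈ 469 kN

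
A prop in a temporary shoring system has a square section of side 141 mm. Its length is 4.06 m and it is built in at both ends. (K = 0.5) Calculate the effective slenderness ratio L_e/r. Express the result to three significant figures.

For a square r = a/√12 = 141/√12 = 40.70 mm
L_e = K·L = 0.5 × 4.06 m = 2.030 m = 2030.0 mm
λ = L_e / r_min = 2030.0 / 40.70 = 49.9

λ ≈ 49.9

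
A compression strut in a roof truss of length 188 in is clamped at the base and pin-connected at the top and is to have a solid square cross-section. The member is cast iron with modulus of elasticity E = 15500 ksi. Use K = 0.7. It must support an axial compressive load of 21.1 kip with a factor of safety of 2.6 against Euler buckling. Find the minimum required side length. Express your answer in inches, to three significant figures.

a ≈ 2.94 in

Required P_cr = n·P = 2.6 × 21.1 = 54.86 kip
L_e = K·L = 0.7 × 188 = 131.6 in
Required I = P_cr·L_e²/(π²E) = 5.486×10^4 × 131.6² / (π² × 1.55×10^7) = 6.211 in⁴
Solid square: I = a⁴/12  ⇒  a = (12I)^(1/4) = (12×6.211)^(1/4) = 2.94 in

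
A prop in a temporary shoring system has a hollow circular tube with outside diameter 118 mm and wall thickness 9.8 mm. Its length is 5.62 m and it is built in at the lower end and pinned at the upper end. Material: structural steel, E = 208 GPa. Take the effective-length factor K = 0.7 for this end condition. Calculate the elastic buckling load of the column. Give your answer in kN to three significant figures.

Inner diameter d_i = 118 − 2×9.8 = 98.40 mm
I = π(d_o⁴ − d_i⁴)/64 = π(118⁴ − 98.40⁴)/64 = 4.915×10^6 mm⁴
I = 4.915×10^6 mm⁴ = 4.915×10^-6 m⁴
Effective length L_e = K·L = 0.7 × 5.62 = 3.934 m
P_cr = π²EI / L_e² = π² × 208×10⁹ × 4.915×10^-6 / 3.934² = 6.519×10^5 N

P_cr ≈ 652 kN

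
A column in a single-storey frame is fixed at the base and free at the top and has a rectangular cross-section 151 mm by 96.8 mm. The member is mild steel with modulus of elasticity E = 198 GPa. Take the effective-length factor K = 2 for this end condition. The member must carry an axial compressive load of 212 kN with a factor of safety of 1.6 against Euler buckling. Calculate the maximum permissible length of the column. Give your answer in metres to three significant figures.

Buckling occurs about the weak axis: I_min = h·b³/12 with b = 96.8 mm (the shorter side).
I_min = 151×96.8³/12 = 1.141×10^7 mm⁴
I = 1.141×10^-5 m⁴
Required critical load P_cr = n·P = 1.6 × 212 = 339.2 kN = 3.392×10^5 N
From P_cr = π²EI/(K·L)²:  L = (1/K)·√(π²EI/P_cr) = (1/2)·√(π²×1.98×10^11×1.141×10^-5/3.392×10^5)
L = 4.05 m

L_max ≈ 4.05 m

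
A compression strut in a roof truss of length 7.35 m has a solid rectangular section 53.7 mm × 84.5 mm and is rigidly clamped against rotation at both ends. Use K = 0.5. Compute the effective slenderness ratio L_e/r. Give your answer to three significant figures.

λ ≈ 237

For a rectangle r_min = b/√12 = 53.7/√12 = 15.50 mm
L_e = K·L = 0.5 × 7.35 m = 3.675 m = 3675.0 mm
λ = L_e / r_min = 3675.0 / 15.50 = 237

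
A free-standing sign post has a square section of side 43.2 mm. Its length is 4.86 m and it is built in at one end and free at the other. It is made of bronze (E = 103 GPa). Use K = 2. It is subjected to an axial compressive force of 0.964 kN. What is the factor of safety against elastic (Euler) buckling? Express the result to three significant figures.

n ≈ 3.24

I = a⁴/12 = 43.2⁴/12 = 2.902×10^5 mm⁴
I = 2.902×10^5 mm⁴ = 2.902×10^-7 m⁴
Effective length L_e = K·L = 2 × 4.86 = 9.720 m
P_cr = π²EI / L_e² = π² × 103×10⁹ × 2.902×10^-7 / 9.720² = 3.123×10^3 N
Factor of safety n = P_cr / P = 3.1229 / 0.964 = 3.24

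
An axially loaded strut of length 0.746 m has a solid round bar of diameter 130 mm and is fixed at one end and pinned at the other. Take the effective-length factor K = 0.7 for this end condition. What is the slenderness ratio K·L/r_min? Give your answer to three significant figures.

I = πd⁴/64 = π×130⁴/64 = 1.402×10^7 mm⁴
A = 1.327×10^4 mm²;  r_min = √(I/A) = √(1.402×10^7/1.327×10^4) = 32.50 mm
L_e = K·L = 0.7 × 0.746 m = 0.5222 m = 522.20 mm
λ = L_e / r_min = 522.20 / 32.50 = 16.1

λ ≈ 16.1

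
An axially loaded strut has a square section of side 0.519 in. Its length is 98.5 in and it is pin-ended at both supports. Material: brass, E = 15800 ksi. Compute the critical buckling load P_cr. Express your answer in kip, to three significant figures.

I = a⁴/12 = 0.519⁴/12 = 6.046×10^-3 in⁴
Effective length L_e = K·L = 1 × 98.5 = 98.50 in
P_cr = π²EI / L_e² = π² × 15800×10³ × 6.046×10^-3 / 98.50² = 97.18 lb

P_cr ≈ 0.0972 kip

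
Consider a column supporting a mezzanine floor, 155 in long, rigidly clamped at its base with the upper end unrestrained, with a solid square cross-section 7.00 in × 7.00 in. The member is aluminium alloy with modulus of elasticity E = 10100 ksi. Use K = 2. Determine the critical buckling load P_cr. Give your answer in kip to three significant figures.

P_cr ≈ 208 kip

I = a⁴/12 = 7.00⁴/12 = 200.1 in⁴
Effective length L_e = K·L = 2 × 155 = 310.0 in
P_cr = π²EI / L_e² = π² × 10100×10³ × 200.1 / 310.0² = 2.075×10^5 lb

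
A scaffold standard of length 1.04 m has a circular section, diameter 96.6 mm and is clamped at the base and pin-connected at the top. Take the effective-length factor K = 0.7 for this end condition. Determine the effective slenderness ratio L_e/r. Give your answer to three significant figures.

λ ≈ 30.1

For a solid circle r = d/4 = 96.6/4 = 24.15 mm
L_e = K·L = 0.7 × 1.04 m = 0.7280 m = 728.00 mm
λ = L_e / r_min = 728.00 / 24.15 = 30.1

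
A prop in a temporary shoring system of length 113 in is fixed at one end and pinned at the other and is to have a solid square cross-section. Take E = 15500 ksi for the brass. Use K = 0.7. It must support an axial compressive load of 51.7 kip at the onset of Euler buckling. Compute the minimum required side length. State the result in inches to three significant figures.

L_e = K·L = 0.7 × 113 = 79.10 in
Required I = P_cr·L_e²/(π²E) = 5.170×10^4 × 79.10² / (π² × 1.55×10^7) = 2.115 in⁴
Solid square: I = a⁴/12  ⇒  a = (12I)^(1/4) = (12×2.115)^(1/4) = 2.24 in

a ≈ 2.24 in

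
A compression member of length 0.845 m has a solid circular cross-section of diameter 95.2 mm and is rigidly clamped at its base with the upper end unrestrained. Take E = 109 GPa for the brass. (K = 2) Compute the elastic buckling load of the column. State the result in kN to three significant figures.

P_cr ≈ 1520 kN

I = πd⁴/64 = π×95.2⁴/64 = 4.032×10^6 mm⁴
I = 4.032×10^6 mm⁴ = 4.032×10^-6 m⁴
Effective length L_e = K·L = 2 × 0.845 = 1.690 m
P_cr = π²EI / L_e² = π² × 109×10⁹ × 4.032×10^-6 / 1.690² = 1.519×10^6 N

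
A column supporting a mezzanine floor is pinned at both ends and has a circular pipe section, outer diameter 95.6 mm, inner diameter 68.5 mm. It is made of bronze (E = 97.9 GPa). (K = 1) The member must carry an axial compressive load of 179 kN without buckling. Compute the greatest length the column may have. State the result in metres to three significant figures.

d_o = 95.6 mm, d_i = 68.5 mm
I = π(d_o⁴ − d_i⁴)/64 = π(95.6⁴ − 68.50⁴)/64 = 3.019×10^6 mm⁴
I = 3.019×10^-6 m⁴
At the buckling limit P_cr = P = 1.790×10^5 N
From P_cr = π²EI/(K·L)²:  L = (1/K)·√(π²EI/P_cr) = (1/1)·√(π²×9.79×10^10×3.019×10^-6/1.790×10^5)
L = 4.04 m

L_max ≈ 4.04 m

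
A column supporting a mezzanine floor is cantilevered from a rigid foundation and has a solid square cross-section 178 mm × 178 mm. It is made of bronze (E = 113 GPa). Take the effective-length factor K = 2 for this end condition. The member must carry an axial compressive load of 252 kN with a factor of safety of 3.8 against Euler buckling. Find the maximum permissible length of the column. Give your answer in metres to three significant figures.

L_max ≈ 4.94 m

I = a⁴/12 = 178⁴/12 = 8.366×10^7 mm⁴
I = 8.366×10^-5 m⁴
Required critical load P_cr = n·P = 3.8 × 252 = 957.6 kN = 9.576×10^5 N
From P_cr = π²EI/(K·L)²:  L = (1/K)·√(π²EI/P_cr) = (1/2)·√(π²×1.13×10^11×8.366×10^-5/9.576×10^5)
L = 4.94 m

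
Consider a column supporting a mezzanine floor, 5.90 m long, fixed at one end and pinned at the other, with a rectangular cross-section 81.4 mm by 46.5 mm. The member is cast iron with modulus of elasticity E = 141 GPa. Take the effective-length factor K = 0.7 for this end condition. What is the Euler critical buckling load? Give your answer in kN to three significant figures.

P_cr ≈ 55.6 kN

Buckling occurs about the weak axis: I_min = h·b³/12 with b = 46.5 mm (the shorter side).
I_min = 81.4×46.5³/12 = 6.820×10^5 mm⁴
I = 6.820×10^5 mm⁴ = 6.820×10^-7 m⁴
Effective length L_e = K·L = 0.7 × 5.90 = 4.130 m
P_cr = π²EI / L_e² = π² × 141×10⁹ × 6.820×10^-7 / 4.130² = 5.564×10^4 N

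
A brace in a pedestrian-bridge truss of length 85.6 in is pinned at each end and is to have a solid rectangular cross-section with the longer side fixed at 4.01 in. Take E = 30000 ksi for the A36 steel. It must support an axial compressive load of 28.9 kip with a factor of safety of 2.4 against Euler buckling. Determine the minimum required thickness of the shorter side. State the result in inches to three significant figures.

Required P_cr = n·P = 2.4 × 28.9 = 69.36 kip
L_e = K·L = 1 × 85.6 = 85.60 in
Required I = P_cr·L_e²/(π²E) = 6.936×10^4 × 85.60² / (π² × 3.00×10^7) = 1.716 in⁴
Rectangle, weak axis: I_min = h·b³/12 with h = 4.01 in fixed  ⇒  b = (12I/h)^(1/3) = 1.73 in

b ≈ 1.73 in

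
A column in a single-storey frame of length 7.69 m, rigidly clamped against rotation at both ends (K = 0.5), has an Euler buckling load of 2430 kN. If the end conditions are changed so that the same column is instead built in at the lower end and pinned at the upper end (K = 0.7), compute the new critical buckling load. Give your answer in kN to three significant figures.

P_cr ≈ 1240 kN

P_cr ∝ 1/K², so P_cr,new = P_cr,old × (K_old/K_new)² = 2430 × (0.5/0.7)²
= 2430 × 0.5102 = 1240 kN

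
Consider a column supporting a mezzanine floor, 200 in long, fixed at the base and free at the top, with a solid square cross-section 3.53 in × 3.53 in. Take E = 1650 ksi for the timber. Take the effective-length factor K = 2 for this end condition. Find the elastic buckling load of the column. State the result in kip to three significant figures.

P_cr ≈ 1.32 kip

I = a⁴/12 = 3.53⁴/12 = 12.94 in⁴
Effective length L_e = K·L = 2 × 200 = 400.0 in
P_cr = π²EI / L_e² = π² × 1650×10³ × 12.94 / 400.0² = 1.317×10^3 lb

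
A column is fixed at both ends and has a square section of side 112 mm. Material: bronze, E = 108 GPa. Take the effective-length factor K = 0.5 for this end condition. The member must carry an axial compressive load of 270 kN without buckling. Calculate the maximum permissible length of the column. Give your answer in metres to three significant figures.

I = a⁴/12 = 112⁴/12 = 1.311×10^7 mm⁴
I = 1.311×10^-5 m⁴
At the buckling limit P_cr = P = 2.700×10^5 N
From P_cr = π²EI/(K·L)²:  L = (1/K)·√(π²EI/P_cr) = (1/0.5)·√(π²×1.08×10^11×1.311×10^-5/2.700×10^5)
L = 14.4 m

L_max ≈ 14.4 m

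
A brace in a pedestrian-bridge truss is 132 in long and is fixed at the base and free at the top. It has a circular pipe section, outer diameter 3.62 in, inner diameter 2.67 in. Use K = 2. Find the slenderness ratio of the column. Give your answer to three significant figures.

λ ≈ 235

d_o = 3.62 in, d_i = 2.67 in
I = π(d_o⁴ − d_i⁴)/64 = π(3.62⁴ − 2.670⁴)/64 = 5.935 in⁴
A = 4.693 in²;  r_min = √(I/A) = √(5.935/4.693) = 1.125 in
L_e = K·L = 2 × 132 = 264.0 in
λ = L_e / r_min = 264.00 / 1.125 = 235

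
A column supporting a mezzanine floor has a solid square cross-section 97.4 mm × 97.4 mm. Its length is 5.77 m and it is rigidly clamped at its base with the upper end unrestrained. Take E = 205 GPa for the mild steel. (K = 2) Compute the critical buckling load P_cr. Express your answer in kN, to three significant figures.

P_cr ≈ 114 kN

I = a⁴/12 = 97.4⁴/12 = 7.500×10^6 mm⁴
I = 7.500×10^6 mm⁴ = 7.500×10^-6 m⁴
Effective length L_e = K·L = 2 × 5.77 = 11.54 m
P_cr = π²EI / L_e² = π² × 205×10⁹ × 7.500×10^-6 / 11.54² = 1.139×10^5 N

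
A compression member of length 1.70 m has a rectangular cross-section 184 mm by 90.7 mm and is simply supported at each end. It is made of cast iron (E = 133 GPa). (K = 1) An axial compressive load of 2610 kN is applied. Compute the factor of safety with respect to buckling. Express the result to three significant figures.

n ≈ 1.99

Buckling occurs about the weak axis: I_min = h·b³/12 with b = 90.7 mm (the shorter side).
I_min = 184×90.7³/12 = 1.144×10^7 mm⁴
I = 1.144×10^7 mm⁴ = 1.144×10^-5 m⁴
Effective length L_e = K·L = 1 × 1.70 = 1.700 m
P_cr = π²EI / L_e² = π² × 133×10⁹ × 1.144×10^-5 / 1.700² = 5.197×10^6 N
Factor of safety n = P_cr / P = 5196.5 / 2610 = 1.99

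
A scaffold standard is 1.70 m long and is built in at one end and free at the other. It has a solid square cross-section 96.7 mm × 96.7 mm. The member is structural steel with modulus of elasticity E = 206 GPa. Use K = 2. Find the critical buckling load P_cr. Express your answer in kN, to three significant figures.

I = a⁴/12 = 96.7⁴/12 = 7.287×10^6 mm⁴
I = 7.287×10^6 mm⁴ = 7.287×10^-6 m⁴
Effective length L_e = K·L = 2 × 1.70 = 3.400 m
P_cr = π²EI / L_e² = π² × 206×10⁹ × 7.287×10^-6 / 3.400² = 1.282×10^6 N

P_cr ≈ 1280 kN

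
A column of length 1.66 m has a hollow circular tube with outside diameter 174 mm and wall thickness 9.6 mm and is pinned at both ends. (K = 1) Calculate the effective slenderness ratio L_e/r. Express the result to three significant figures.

Inner diameter d_i = 174 − 2×9.6 = 154.8 mm
I = π(d_o⁴ − d_i⁴)/64 = π(174⁴ − 154.8⁴)/64 = 1.681×10^7 mm⁴
A = 4.958×10^3 mm²;  r_min = √(I/A) = √(1.681×10^7/4.958×10^3) = 58.22 mm
L_e = K·L = 1 × 1.66 m = 1.660 m = 1660.0 mm
λ = L_e / r_min = 1660.0 / 58.22 = 28.5

λ ≈ 28.5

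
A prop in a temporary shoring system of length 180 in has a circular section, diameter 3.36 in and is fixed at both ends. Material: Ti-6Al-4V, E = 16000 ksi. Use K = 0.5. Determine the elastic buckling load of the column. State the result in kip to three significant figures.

I = πd⁴/64 = π×3.36⁴/64 = 6.256 in⁴
Effective length L_e = K·L = 0.5 × 180 = 90.00 in
P_cr = π²EI / L_e² = π² × 16000×10³ × 6.256 / 90.00² = 1.220×10^5 lb

P_cr ≈ 122 kip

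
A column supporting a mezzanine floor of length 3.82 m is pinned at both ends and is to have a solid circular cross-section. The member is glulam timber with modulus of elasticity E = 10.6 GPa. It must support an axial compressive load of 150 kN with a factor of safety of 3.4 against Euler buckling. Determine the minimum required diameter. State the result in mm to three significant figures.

Required P_cr = n·P = 3.4 × 150 = 510.0 kN
L_e = K·L = 1 × 3.82 = 3.820 m
Required I = P_cr·L_e²/(π²E) = 5.100×10^5 × 3.820² / (π² × 1.06×10^10) = 7.114×10^-5 m⁴
I_req = 7.114×10^7 mm⁴
Solid circle: I = πd⁴/64  ⇒  d = (64I/π)^(1/4) = (64×7.114×10^7/π)^(1/4) = 195 mm

d ≈ 195 mm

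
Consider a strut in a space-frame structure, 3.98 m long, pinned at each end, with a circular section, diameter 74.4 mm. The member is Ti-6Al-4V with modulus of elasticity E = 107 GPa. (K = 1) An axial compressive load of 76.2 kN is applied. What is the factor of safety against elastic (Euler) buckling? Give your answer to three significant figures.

n ≈ 1.32

I = πd⁴/64 = π×74.4⁴/64 = 1.504×10^6 mm⁴
I = 1.504×10^6 mm⁴ = 1.504×10^-6 m⁴
Effective length L_e = K·L = 1 × 3.98 = 3.980 m
P_cr = π²EI / L_e² = π² × 107×10⁹ × 1.504×10^-6 / 3.980² = 1.003×10^5 N
Factor of safety n = P_cr / P = 100.27 / 76.2 = 1.32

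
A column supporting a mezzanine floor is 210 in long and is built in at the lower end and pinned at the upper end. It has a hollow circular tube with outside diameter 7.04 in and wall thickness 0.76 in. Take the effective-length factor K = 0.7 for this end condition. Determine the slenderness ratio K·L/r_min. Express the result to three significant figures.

Inner diameter d_i = 7.04 − 2×0.76 = 5.520 in
I = π(d_o⁴ − d_i⁴)/64 = π(7.04⁴ − 5.520⁴)/64 = 75.00 in⁴
A = 14.99 in²;  r_min = √(I/A) = √(75.00/14.99) = 2.237 in
L_e = K·L = 0.7 × 210 = 147.0 in
λ = L_e / r_min = 147.00 / 2.237 = 65.7

λ ≈ 65.7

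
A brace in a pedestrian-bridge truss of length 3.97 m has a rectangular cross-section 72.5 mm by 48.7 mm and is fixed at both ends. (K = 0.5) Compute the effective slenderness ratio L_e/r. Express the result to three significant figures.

λ ≈ 141

For a rectangle r_min = b/√12 = 48.7/√12 = 14.06 mm
L_e = K·L = 0.5 × 3.97 m = 1.985 m = 1985.0 mm
λ = L_e / r_min = 1985.0 / 14.06 = 141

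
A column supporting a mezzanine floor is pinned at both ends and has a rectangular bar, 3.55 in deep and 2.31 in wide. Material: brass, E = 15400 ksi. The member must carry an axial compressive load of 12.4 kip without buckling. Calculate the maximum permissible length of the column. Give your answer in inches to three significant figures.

L_max ≈ 211 in

Buckling occurs about the weak axis: I_min = h·b³/12 with b = 2.31 in (the shorter side).
I_min = 3.55×2.31³/12 = 3.647 in⁴
At the buckling limit P_cr = P = 1.240×10^4 lb
From P_cr = π²EI/(K·L)²:  L = (1/K)·√(π²EI/P_cr) = (1/1)·√(π²×1.54×10^7×3.647/1.240×10^4)
L = 211 in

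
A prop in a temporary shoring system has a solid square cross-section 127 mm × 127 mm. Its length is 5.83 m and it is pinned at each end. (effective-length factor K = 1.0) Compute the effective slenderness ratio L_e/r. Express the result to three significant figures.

For a square r = a/√12 = 127/√12 = 36.66 mm
L_e = K·L = 1 × 5.83 m = 5.830 m = 5830.0 mm
λ = L_e / r_min = 5830.0 / 36.66 = 159

λ ≈ 159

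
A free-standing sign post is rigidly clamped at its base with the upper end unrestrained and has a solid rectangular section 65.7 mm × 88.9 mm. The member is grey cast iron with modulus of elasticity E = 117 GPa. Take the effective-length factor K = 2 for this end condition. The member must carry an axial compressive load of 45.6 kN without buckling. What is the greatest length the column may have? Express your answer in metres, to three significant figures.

L_max ≈ 3.65 m

Buckling occurs about the weak axis: I_min = h·b³/12 with b = 65.7 mm (the shorter side).
I_min = 88.9×65.7³/12 = 2.101×10^6 mm⁴
I = 2.101×10^-6 m⁴
At the buckling limit P_cr = P = 4.560×10^4 N
From P_cr = π²EI/(K·L)²:  L = (1/K)·√(π²EI/P_cr) = (1/2)·√(π²×1.17×10^11×2.101×10^-6/4.560×10^4)
L = 3.65 m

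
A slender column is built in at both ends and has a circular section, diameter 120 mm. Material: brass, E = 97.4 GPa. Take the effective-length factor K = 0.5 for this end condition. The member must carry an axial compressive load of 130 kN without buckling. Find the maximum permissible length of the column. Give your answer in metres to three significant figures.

I = πd⁴/64 = π×120⁴/64 = 1.018×10^7 mm⁴
I = 1.018×10^-5 m⁴
At the buckling limit P_cr = P = 1.300×10^5 N
From P_cr = π²EI/(K·L)²:  L = (1/K)·√(π²EI/P_cr) = (1/0.5)·√(π²×9.74×10^10×1.018×10^-5/1.300×10^5)
L = 17.4 m

L_max ≈ 17.4 m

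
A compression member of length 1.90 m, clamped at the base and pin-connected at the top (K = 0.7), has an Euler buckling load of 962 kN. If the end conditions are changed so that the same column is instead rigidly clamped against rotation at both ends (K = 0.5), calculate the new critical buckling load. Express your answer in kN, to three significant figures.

P_cr ∝ 1/K², so P_cr,new = P_cr,old × (K_old/K_new)² = 962 × (0.7/0.5)²
= 962 × 1.960 = 1890 kN

P_cr ≈ 1890 kN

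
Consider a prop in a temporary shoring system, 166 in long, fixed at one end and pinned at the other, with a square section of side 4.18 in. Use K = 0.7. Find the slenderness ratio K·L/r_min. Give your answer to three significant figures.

I = a⁴/12 = 4.18⁴/12 = 25.44 in⁴
A = 17.47 in²;  r_min = √(I/A) = √(25.44/17.47) = 1.207 in
L_e = K·L = 0.7 × 166 = 116.2 in
λ = L_e / r_min = 116.20 / 1.207 = 96.3

λ ≈ 96.3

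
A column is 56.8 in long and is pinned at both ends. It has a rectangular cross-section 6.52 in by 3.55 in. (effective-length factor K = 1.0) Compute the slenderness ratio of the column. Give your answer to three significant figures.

λ ≈ 55.4

For a rectangle r_min = b/√12 = 3.55/√12 = 1.025 in
L_e = K·L = 1 × 56.8 = 56.80 in
λ = L_e / r_min = 56.800 / 1.025 = 55.4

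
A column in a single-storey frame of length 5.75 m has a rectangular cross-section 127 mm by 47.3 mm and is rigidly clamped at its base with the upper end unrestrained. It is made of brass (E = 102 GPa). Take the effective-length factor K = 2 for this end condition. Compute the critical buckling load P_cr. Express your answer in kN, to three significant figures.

P_cr ≈ 8.53 kN

Buckling occurs about the weak axis: I_min = h·b³/12 with b = 47.3 mm (the shorter side).
I_min = 127×47.3³/12 = 1.120×10^6 mm⁴
I = 1.120×10^6 mm⁴ = 1.120×10^-6 m⁴
Effective length L_e = K·L = 2 × 5.75 = 11.50 m
P_cr = π²EI / L_e² = π² × 102×10⁹ × 1.120×10^-6 / 11.50² = 8.525×10^3 N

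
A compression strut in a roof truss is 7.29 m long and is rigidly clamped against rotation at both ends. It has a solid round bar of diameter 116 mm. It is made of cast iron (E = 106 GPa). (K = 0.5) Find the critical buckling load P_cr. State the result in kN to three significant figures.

I = πd⁴/64 = π×116⁴/64 = 8.888×10^6 mm⁴
I = 8.888×10^6 mm⁴ = 8.888×10^-6 m⁴
Effective length L_e = K·L = 0.5 × 7.29 = 3.645 m
P_cr = π²EI / L_e² = π² × 106×10⁹ × 8.888×10^-6 / 3.645² = 6.999×10^5 N

P_cr ≈ 700 kN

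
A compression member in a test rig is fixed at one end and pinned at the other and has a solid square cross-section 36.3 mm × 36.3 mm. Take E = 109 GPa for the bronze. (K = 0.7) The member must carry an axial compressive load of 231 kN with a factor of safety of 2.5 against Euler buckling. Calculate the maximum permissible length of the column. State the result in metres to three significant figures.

I = a⁴/12 = 36.3⁴/12 = 1.447×10^5 mm⁴
I = 1.447×10^-7 m⁴
Required critical load P_cr = n·P = 2.5 × 231 = 577.5 kN = 5.775×10^5 N
From P_cr = π²EI/(K·L)²:  L = (1/K)·√(π²EI/P_cr) = (1/0.7)·√(π²×1.09×10^11×1.447×10^-7/5.775×10^5)
L = 0.742 m

L_max ≈ 0.742 m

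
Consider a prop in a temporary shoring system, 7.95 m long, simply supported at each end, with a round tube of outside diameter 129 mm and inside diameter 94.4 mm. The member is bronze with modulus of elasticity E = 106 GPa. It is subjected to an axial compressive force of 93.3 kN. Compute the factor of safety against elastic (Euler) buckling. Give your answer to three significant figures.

d_o = 129 mm, d_i = 94.4 mm
I = π(d_o⁴ − d_i⁴)/64 = π(129⁴ − 94.40⁴)/64 = 9.695×10^6 mm⁴
I = 9.695×10^6 mm⁴ = 9.695×10^-6 m⁴
Effective length L_e = K·L = 1 × 7.95 = 7.950 m
P_cr = π²EI / L_e² = π² × 106×10⁹ × 9.695×10^-6 / 7.950² = 1.605×10^5 N
Factor of safety n = P_cr / P = 160.48 / 93.3 = 1.72

n ≈ 1.72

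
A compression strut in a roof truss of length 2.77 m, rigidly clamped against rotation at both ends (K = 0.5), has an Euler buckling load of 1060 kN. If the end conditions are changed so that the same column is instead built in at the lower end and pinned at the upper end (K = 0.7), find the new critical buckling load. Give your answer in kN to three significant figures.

P_cr ≈ 541 kN

P_cr ∝ 1/K², so P_cr,new = P_cr,old × (K_old/K_new)² = 1060 × (0.5/0.7)²
= 1060 × 0.5102 = 541 kN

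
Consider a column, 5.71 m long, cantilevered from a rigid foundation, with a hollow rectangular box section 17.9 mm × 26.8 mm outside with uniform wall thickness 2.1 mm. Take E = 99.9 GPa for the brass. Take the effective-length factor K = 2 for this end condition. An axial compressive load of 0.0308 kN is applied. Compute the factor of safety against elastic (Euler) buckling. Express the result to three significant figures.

Inner dimensions: h_i = 26.8 − 2×2.1 = 22.60 mm, b_i = 17.9 − 2×2.1 = 13.70 mm
Weak-axis I_min = (h_o·b_o³ − h_i·b_i³)/12 with b_o = 17.9, b_i = 13.70 mm (shorter outer/inner sides).
I_min = (26.8×17.9³ − 22.60×13.70³)/12 = 7.966×10^3 mm⁴
I = 7.966×10^3 mm⁴ = 7.966×10^-9 m⁴
Effective length L_e = K·L = 2 × 5.71 = 11.42 m
P_cr = π²EI / L_e² = π² × 99.9×10⁹ × 7.966×10^-9 / 11.42² = 60.23 N
Factor of safety n = P_cr / P = 0.060226 / 0.0308 = 1.96

n ≈ 1.96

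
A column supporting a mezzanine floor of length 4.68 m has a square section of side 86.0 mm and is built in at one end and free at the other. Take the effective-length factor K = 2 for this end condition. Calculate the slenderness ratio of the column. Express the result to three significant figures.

λ ≈ 377

For a square r = a/√12 = 86.0/√12 = 24.83 mm
L_e = K·L = 2 × 4.68 m = 9.360 m = 9360.0 mm
λ = L_e / r_min = 9360.0 / 24.83 = 377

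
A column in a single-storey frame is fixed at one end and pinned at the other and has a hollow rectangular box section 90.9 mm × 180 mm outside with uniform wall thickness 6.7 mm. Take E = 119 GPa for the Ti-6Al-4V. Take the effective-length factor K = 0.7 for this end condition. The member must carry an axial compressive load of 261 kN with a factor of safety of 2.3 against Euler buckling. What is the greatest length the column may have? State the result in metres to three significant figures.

Inner dimensions: h_i = 180 − 2×6.7 = 166.6 mm, b_i = 90.9 − 2×6.7 = 77.50 mm
Weak-axis I_min = (h_o·b_o³ − h_i·b_i³)/12 with b_o = 90.9, b_i = 77.50 mm (shorter outer/inner sides).
I_min = (180×90.9³ − 166.6×77.50³)/12 = 4.804×10^6 mm⁴
I = 4.804×10^-6 m⁴
Required critical load P_cr = n·P = 2.3 × 261 = 600.3 kN = 6.003×10^5 N
From P_cr = π²EI/(K·L)²:  L = (1/K)·√(π²EI/P_cr) = (1/0.7)·√(π²×1.19×10^11×4.804×10^-6/6.003×10^5)
L = 4.38 m

L_max ≈ 4.38 m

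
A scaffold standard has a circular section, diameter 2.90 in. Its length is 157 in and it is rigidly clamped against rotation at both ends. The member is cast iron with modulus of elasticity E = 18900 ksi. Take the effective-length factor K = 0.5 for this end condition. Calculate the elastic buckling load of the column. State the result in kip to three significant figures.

I = πd⁴/64 = π×2.90⁴/64 = 3.472 in⁴
Effective length L_e = K·L = 0.5 × 157 = 78.50 in
P_cr = π²EI / L_e² = π² × 18900×10³ × 3.472 / 78.50² = 1.051×10^5 lb

P_cr ≈ 105 kip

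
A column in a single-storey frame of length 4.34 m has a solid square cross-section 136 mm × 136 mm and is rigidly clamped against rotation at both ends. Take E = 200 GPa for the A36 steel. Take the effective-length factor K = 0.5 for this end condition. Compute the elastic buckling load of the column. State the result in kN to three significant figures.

I = a⁴/12 = 136⁴/12 = 2.851×10^7 mm⁴
I = 2.851×10^7 mm⁴ = 2.851×10^-5 m⁴
Effective length L_e = K·L = 0.5 × 4.34 = 2.170 m
P_cr = π²EI / L_e² = π² × 200×10⁹ × 2.851×10^-5 / 2.170² = 1.195×10^7 N

P_cr ≈ 12000 kN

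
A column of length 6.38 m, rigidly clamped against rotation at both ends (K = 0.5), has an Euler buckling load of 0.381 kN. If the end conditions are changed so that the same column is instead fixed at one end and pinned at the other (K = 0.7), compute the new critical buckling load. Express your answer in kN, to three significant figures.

P_cr ∝ 1/K², so P_cr,new = P_cr,old × (K_old/K_new)² = 0.381 × (0.5/0.7)²
= 0.381 × 0.5102 = 0.194 kN

P_cr ≈ 0.194 kN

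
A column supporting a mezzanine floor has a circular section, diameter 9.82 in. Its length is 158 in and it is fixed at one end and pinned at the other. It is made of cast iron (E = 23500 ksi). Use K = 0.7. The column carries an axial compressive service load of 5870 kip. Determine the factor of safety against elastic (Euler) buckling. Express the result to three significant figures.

I = πd⁴/64 = π×9.82⁴/64 = 456.5 in⁴
Effective length L_e = K·L = 0.7 × 158 = 110.6 in
P_cr = π²EI / L_e² = π² × 23500×10³ × 456.5 / 110.6² = 8.655×10^6 lb
Factor of safety n = P_cr / P = 8655.1 / 5870 = 1.47

n ≈ 1.47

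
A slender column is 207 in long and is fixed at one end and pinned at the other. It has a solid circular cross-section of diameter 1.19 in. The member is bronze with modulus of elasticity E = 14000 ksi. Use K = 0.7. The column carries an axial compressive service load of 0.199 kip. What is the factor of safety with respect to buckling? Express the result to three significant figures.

n ≈ 3.26

I = πd⁴/64 = π×1.19⁴/64 = 9.844×10^-2 in⁴
Effective length L_e = K·L = 0.7 × 207 = 144.9 in
P_cr = π²EI / L_e² = π² × 14000×10³ × 9.844×10^-2 / 144.9² = 647.8 lb
Factor of safety n = P_cr / P = 0.64781 / 0.199 = 3.26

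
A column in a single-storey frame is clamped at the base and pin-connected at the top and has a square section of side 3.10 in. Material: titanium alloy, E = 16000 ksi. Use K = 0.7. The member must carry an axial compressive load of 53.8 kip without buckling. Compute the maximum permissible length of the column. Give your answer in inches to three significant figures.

I = a⁴/12 = 3.10⁴/12 = 7.696 in⁴
At the buckling limit P_cr = P = 5.380×10^4 lb
From P_cr = π²EI/(K·L)²:  L = (1/K)·√(π²EI/P_cr) = (1/0.7)·√(π²×1.60×10^7×7.696/5.380×10^4)
L = 215 in

L_max ≈ 215 in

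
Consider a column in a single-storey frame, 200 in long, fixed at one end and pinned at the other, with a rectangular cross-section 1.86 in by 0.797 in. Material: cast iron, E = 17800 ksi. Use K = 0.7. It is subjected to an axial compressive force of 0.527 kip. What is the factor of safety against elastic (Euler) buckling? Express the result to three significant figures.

Buckling occurs about the weak axis: I_min = h·b³/12 with b = 0.797 in (the shorter side).
I_min = 1.86×0.797³/12 = 7.847×10^-2 in⁴
Effective length L_e = K·L = 0.7 × 200 = 140.0 in
P_cr = π²EI / L_e² = π² × 17800×10³ × 7.847×10^-2 / 140.0² = 703.3 lb
Factor of safety n = P_cr / P = 0.70335 / 0.527 = 1.33

n ≈ 1.33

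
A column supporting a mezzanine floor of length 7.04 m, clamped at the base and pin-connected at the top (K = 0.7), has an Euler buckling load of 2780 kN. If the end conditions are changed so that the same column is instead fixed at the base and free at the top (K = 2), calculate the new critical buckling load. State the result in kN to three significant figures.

P_cr ≈ 341 kN

P_cr ∝ 1/K², so P_cr,new = P_cr,old × (K_old/K_new)² = 2780 × (0.7/2)²
= 2780 × 0.1225 = 341 kN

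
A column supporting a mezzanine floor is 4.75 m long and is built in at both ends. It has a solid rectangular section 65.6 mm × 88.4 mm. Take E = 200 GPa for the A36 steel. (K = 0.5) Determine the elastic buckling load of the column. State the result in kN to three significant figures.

Buckling occurs about the weak axis: I_min = h·b³/12 with b = 65.6 mm (the shorter side).
I_min = 88.4×65.6³/12 = 2.080×10^6 mm⁴
I = 2.080×10^6 mm⁴ = 2.080×10^-6 m⁴
Effective length L_e = K·L = 0.5 × 4.75 = 2.375 m
P_cr = π²EI / L_e² = π² × 200×10⁹ × 2.080×10^-6 / 2.375² = 7.278×10^5 N

P_cr ≈ 728 kN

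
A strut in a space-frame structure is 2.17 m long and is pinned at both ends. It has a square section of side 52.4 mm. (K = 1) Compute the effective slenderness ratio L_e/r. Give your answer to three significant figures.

For a square r = a/√12 = 52.4/√12 = 15.13 mm
L_e = K·L = 1 × 2.17 m = 2.170 m = 2170.0 mm
λ = L_e / r_min = 2170.0 / 15.13 = 143

λ ≈ 143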